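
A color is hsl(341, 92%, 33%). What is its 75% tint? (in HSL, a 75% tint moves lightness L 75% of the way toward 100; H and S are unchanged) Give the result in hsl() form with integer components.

L moves 75% from 33 toward 100: 33 + 50.25 = 83.25 → 83.
H and S are unchanged.

hsl(341, 92%, 83%)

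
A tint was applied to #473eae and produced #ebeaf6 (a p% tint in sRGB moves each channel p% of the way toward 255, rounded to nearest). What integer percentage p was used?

89%

#473eae is rgb(71, 62, 174); #ebeaf6 is rgb(235, 234, 246).
On the G channel (widest range): 234 ≈ 62 + (p/100)(255 − 62), so p ≈ 100×(234 − 62)/(255 − 62) = 17200/193 = 89.12.
p = 89 reproduces all three channels after rounding.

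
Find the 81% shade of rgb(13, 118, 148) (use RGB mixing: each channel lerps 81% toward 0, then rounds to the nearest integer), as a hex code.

Per channel, c → c + 0.81(0 − c):
  R: 13 + 0.81×(0−13) = 13 − 10.53 = 2.47 → 2
  G: 118 + 0.81×(0−118) = 118 − 95.58 = 22.42 → 22
  B: 148 + 0.81×(0−148) = 148 − 119.88 = 28.12 → 28
rgb(2, 22, 28) = #02161c.

#02161c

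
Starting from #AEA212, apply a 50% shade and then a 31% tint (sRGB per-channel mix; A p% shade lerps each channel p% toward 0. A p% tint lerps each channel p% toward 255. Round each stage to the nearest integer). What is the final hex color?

#AEA212 is rgb(174, 162, 18).
A 50% shade moves each channel 50% toward 0:
  R: 174 + 0.5×(0−174) = 174 − 87 = 87 → 87
  G: 162 − 81 = 81 → 81
  B: 18 − 9 = 9 → 9
After the shade: rgb(87, 81, 9) = #575109.
A 31% tint moves each channel 31% toward 255:
  R: 87 + 52.08 = 139.08 → 139
  G: 81 + 0.31×(255−81) = 81 + 53.94 = 134.94 → 135
  B: 9 + 76.26 = 85.26 → 85
rgb(139, 135, 85) = #8B8755.

#8B8755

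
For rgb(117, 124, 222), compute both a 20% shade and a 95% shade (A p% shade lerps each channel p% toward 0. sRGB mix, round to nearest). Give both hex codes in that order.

20% shade:
  R: 117 − 23.4 = 93.6 → 94
  G: 124 − 24.8 = 99.2 → 99
  B: 222 + 0.2×(0−222) = 222 − 44.4 = 177.6 → 178
  → #5E63B2
95% shade:
  R: 117 + 0.95×(0−117) = 117 − 111.15 = 5.85 → 6
  G: 124 + 0.95×(0−124) = 124 − 117.8 = 6.2 → 6
  B: 222 − 210.9 = 11.1 → 11
  → #06060B

#5E63B2, #06060B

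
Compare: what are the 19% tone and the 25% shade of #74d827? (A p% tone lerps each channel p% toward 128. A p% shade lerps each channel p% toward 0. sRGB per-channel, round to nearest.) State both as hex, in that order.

#74d827 is rgb(116, 216, 39).
19% tone:
  R: 116 + 0.19×(128−116) = 116 + 2.28 = 118.28 → 118
  G: 216 − 16.72 = 199.28 → 199
  B: 39 + 0.19×(128−39) = 39 + 16.91 = 55.91 → 56
  → #76c738
25% shade:
  R: 116 + 0.25×(0−116) = 116 − 29 = 87 → 87
  G: 216 − 54 = 162 → 162
  B: 39 + 0.25×(0−39) = 39 − 9.75 = 29.25 → 29
  → #57a21d

#76c738, #57a21d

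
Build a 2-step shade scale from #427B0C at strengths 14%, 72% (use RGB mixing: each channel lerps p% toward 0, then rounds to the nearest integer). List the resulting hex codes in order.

#396A0A, #122203

#427B0C is rgb(66, 123, 12).
14%: (66 − 9.24 = 56.76→57, 123 − 17.22 = 105.78→106, 12 − 1.68 = 10.32→10) → #396A0A
72%: (66 − 47.52 = 18.48→18, 123 − 88.56 = 34.44→34, 12 − 8.64 = 3.36→3) → #122203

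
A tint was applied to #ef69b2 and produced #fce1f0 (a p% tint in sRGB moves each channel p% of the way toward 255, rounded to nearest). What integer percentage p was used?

80%

#ef69b2 is rgb(239, 105, 178); #fce1f0 is rgb(252, 225, 240).
On the G channel (widest range): 225 ≈ 105 + (p/100)(255 − 105), so p ≈ 100×(225 − 105)/(255 − 105) = 12000/150 = 80.00.
p = 80 reproduces all three channels after rounding.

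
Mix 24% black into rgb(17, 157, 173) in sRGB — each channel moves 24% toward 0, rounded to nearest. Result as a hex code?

Per channel, c → c + 0.24(0 − c):
  R: 17 + 0.24×(0−17) = 17 − 4.08 = 12.92 → 13
  G: 157 + 0.24×(0−157) = 157 − 37.68 = 119.32 → 119
  B: 173 − 41.52 = 131.48 → 131
rgb(13, 119, 131) = #0d7783.

#0d7783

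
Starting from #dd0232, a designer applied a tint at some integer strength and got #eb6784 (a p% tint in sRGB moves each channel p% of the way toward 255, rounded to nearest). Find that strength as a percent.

#dd0232 is rgb(221, 2, 50); #eb6784 is rgb(235, 103, 132).
On the G channel (widest range): 103 ≈ 2 + (p/100)(255 − 2), so p ≈ 100×(103 − 2)/(255 − 2) = 10100/253 = 39.92.
p = 40 reproduces all three channels after rounding.

40%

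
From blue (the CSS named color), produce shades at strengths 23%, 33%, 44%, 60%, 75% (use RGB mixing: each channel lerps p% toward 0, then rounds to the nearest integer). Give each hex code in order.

#0000C4, #0000AB, #00008F, #000066, #000040

CSS blue is rgb(0, 0, 255).
23%: (0→0, 0→0, 255 − 58.65 = 196.35→196) → #0000C4
33%: (0→0, 0→0, 255 − 84.15 = 170.85→171) → #0000AB
44%: (0→0, 0→0, 255 − 112.2 = 142.8→143) → #00008F
60%: (0→0, 0→0, 255 − 153 = 102→102) → #000066
75%: (0→0, 0→0, 255 − 191.25 = 63.75→64) → #000040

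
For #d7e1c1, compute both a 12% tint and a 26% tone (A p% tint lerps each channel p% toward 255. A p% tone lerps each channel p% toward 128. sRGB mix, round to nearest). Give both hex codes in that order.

#dce5c8, #c0c8b0

#d7e1c1 is rgb(215, 225, 193).
12% tint:
  R: 215 + 0.12×(255−215) = 215 + 4.8 = 219.8 → 220
  G: 225 + 0.12×(255−225) = 225 + 3.6 = 228.6 → 229
  B: 193 + 0.12×(255−193) = 193 + 7.44 = 200.44 → 200
  → #dce5c8
26% tone:
  R: 215 − 22.62 = 192.38 → 192
  G: 225 + 0.26×(128−225) = 225 − 25.22 = 199.78 → 200
  B: 193 − 16.9 = 176.1 → 176
  → #c0c8b0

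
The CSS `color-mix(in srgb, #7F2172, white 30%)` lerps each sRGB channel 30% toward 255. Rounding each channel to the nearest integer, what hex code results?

#7F2172 is rgb(127, 33, 114).
A 30% tint moves each channel 30% toward 255:
  R: 127 + 38.4 = 165.4 → 165
  G: 33 + 0.3×(255−33) = 33 + 66.6 = 99.6 → 100
  B: 114 + 42.3 = 156.3 → 156
rgb(165, 100, 156) = #A5649C.

#A5649C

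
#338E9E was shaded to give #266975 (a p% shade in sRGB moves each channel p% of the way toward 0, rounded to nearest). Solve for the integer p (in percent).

#338E9E is rgb(51, 142, 158); #266975 is rgb(38, 105, 117).
On the B channel (widest range): 117 ≈ 158 + (p/100)(0 − 158), so p ≈ 100×(117 − 158)/(0 − 158) = -4100/-158 = 25.95.
p = 26 reproduces all three channels after rounding.

26%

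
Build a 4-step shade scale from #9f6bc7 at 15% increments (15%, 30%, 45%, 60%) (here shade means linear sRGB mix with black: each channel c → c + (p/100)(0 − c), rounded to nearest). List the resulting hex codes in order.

#9f6bc7 is rgb(159, 107, 199).
15%: (159 − 23.85 = 135.15→135, 107 − 16.05 = 90.95→91, 199 − 29.85 = 169.15→169) → #875ba9
30%: (159 − 47.7 = 111.3→111, 107 − 32.1 = 74.9→75, 199 − 59.7 = 139.3→139) → #6f4b8b
45%: (159 − 71.55 = 87.45→87, 107 − 48.15 = 58.85→59, 199 − 89.55 = 109.45→109) → #573b6d
60%: (159 − 95.4 = 63.6→64, 107 − 64.2 = 42.8→43, 199 − 119.4 = 79.6→80) → #402b50

#875ba9, #6f4b8b, #573b6d, #402b50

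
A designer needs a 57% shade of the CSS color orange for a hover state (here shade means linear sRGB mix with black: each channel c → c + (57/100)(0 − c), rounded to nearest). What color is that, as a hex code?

#6e4700

CSS orange is rgb(255, 165, 0).
Per channel, c → c + 0.57(0 − c):
  R: 255 + 0.57×(0−255) = 255 − 145.35 = 109.65 → 110
  G: 165 − 94.05 = 70.95 → 71
  B: 0 + 0.57×(0−0) = 0 + 0 = 0 → 0
rgb(110, 71, 0) = #6e4700.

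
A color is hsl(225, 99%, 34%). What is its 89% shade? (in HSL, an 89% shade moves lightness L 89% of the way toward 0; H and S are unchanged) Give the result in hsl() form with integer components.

L moves 89% from 34 toward 0: 34 − 30.26 = 3.74 → 4.
H and S are unchanged.

hsl(225, 99%, 4%)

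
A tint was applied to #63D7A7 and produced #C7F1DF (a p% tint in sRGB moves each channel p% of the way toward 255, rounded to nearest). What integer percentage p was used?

64%

#63D7A7 is rgb(99, 215, 167); #C7F1DF is rgb(199, 241, 223).
On the R channel (widest range): 199 ≈ 99 + (p/100)(255 − 99), so p ≈ 100×(199 − 99)/(255 − 99) = 10000/156 = 64.10.
p = 64 reproduces all three channels after rounding.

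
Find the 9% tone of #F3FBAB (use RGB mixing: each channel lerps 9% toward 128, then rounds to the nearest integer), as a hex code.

#F3FBAB is rgb(243, 251, 171).
Per channel, c → c + 0.09(128 − c):
  R: 243 − 10.35 = 232.65 → 233
  G: 251 + 0.09×(128−251) = 251 − 11.07 = 239.93 → 240
  B: 171 + 0.09×(128−171) = 171 − 3.87 = 167.13 → 167
rgb(233, 240, 167) = #E9F0A7.

#E9F0A7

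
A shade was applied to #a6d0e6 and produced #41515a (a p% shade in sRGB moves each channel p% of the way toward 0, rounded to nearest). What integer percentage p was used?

#a6d0e6 is rgb(166, 208, 230); #41515a is rgb(65, 81, 90).
On the B channel (widest range): 90 ≈ 230 + (p/100)(0 − 230), so p ≈ 100×(90 − 230)/(0 − 230) = -14000/-230 = 60.87.
p = 61 reproduces all three channels after rounding.

61%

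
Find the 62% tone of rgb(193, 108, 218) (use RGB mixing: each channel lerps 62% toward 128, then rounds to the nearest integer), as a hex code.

Per channel, c → c + 0.62(128 − c):
  R: 193 + 0.62×(128−193) = 193 − 40.3 = 152.7 → 153
  G: 108 + 12.4 = 120.4 → 120
  B: 218 − 55.8 = 162.2 → 162
rgb(153, 120, 162) = #9978A2.

#9978A2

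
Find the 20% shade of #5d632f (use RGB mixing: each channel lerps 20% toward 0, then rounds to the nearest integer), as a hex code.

#5d632f is rgb(93, 99, 47).
A 20% shade moves each channel 20% toward 0:
  R: 93 − 18.6 = 74.4 → 74
  G: 99 − 19.8 = 79.2 → 79
  B: 47 − 9.4 = 37.6 → 38
rgb(74, 79, 38) = #4a4f26.

#4a4f26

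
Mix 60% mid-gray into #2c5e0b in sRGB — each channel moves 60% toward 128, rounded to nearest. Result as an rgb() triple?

#2c5e0b is rgb(44, 94, 11).
Lerp each channel 60% toward 128:
  R: 44 + 50.4 = 94.4 → 94
  G: 94 + 20.4 = 114.4 → 114
  B: 11 + 70.2 = 81.2 → 81

rgb(94, 114, 81)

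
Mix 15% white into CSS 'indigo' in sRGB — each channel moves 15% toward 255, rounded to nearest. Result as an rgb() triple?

CSS indigo is rgb(75, 0, 130).
Per channel, c → c + 0.15(255 − c):
  R: 75 + 27 = 102 → 102
  G: 0 + 0.15×(255−0) = 0 + 38.25 = 38.25 → 38
  B: 130 + 0.15×(255−130) = 130 + 18.75 = 148.75 → 149

rgb(102, 38, 149)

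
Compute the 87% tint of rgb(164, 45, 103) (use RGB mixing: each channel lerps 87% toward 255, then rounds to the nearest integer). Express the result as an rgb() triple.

rgb(243, 228, 235)

An 87% tint moves each channel 87% toward 255:
  R: 164 + 0.87×(255−164) = 164 + 79.17 = 243.17 → 243
  G: 45 + 0.87×(255−45) = 45 + 182.7 = 227.7 → 228
  B: 103 + 132.24 = 235.24 → 235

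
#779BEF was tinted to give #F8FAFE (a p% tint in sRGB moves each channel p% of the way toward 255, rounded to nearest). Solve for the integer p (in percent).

#779BEF is rgb(119, 155, 239); #F8FAFE is rgb(248, 250, 254).
On the R channel (widest range): 248 ≈ 119 + (p/100)(255 − 119), so p ≈ 100×(248 − 119)/(255 − 119) = 12900/136 = 94.85.
p = 95 reproduces all three channels after rounding.

95%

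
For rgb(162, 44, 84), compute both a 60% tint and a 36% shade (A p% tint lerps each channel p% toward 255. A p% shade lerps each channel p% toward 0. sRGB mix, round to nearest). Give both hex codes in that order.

#DAABBB, #681C36

60% tint:
  R: 162 + 0.6×(255−162) = 162 + 55.8 = 217.8 → 218
  G: 44 + 0.6×(255−44) = 44 + 126.6 = 170.6 → 171
  B: 84 + 0.6×(255−84) = 84 + 102.6 = 186.6 → 187
  → #DAABBB
36% shade:
  R: 162 + 0.36×(0−162) = 162 − 58.32 = 103.68 → 104
  G: 44 − 15.84 = 28.16 → 28
  B: 84 − 30.24 = 53.76 → 54
  → #681C36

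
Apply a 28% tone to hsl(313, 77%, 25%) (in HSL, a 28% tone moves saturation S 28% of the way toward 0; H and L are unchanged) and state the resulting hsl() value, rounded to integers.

S moves 28% from 77 toward 0: 77 − 21.56 = 55.44 → 55.
H and L are unchanged.

hsl(313, 55%, 25%)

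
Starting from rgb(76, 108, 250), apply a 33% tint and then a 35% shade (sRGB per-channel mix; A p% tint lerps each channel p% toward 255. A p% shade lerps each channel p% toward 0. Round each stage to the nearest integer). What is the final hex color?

Lerp each channel 33% toward 255:
  R: 76 + 0.33×(255−76) = 76 + 59.07 = 135.07 → 135
  G: 108 + 0.33×(255−108) = 108 + 48.51 = 156.51 → 157
  B: 250 + 1.65 = 251.65 → 252
After the tint: rgb(135, 157, 252) = #879dfc.
Lerp each channel 35% toward 0:
  R: 135 − 47.25 = 87.75 → 88
  G: 157 + 0.35×(0−157) = 157 − 54.95 = 102.05 → 102
  B: 252 + 0.35×(0−252) = 252 − 88.2 = 163.8 → 164
rgb(88, 102, 164) = #5866a4.

#5866a4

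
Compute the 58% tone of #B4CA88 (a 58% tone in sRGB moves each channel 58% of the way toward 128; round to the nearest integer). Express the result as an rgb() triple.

rgb(150, 159, 131)

#B4CA88 is rgb(180, 202, 136).
A 58% tone moves each channel 58% toward 128:
  R: 180 + 0.58×(128−180) = 180 − 30.16 = 149.84 → 150
  G: 202 + 0.58×(128−202) = 202 − 42.92 = 159.08 → 159
  B: 136 + 0.58×(128−136) = 136 − 4.64 = 131.36 → 131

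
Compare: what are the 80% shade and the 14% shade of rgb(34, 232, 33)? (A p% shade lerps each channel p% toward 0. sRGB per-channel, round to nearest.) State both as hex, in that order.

80% shade:
  R: 34 + 0.8×(0−34) = 34 − 27.2 = 6.8 → 7
  G: 232 + 0.8×(0−232) = 232 − 185.6 = 46.4 → 46
  B: 33 − 26.4 = 6.6 → 7
  → #072e07
14% shade:
  R: 34 + 0.14×(0−34) = 34 − 4.76 = 29.24 → 29
  G: 232 + 0.14×(0−232) = 232 − 32.48 = 199.52 → 200
  B: 33 + 0.14×(0−33) = 33 − 4.62 = 28.38 → 28
  → #1dc81c

#072e07, #1dc81c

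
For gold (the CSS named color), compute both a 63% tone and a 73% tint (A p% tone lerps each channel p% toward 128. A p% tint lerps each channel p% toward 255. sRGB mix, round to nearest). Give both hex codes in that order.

#afa051, #fff4ba

CSS gold is rgb(255, 215, 0).
63% tone:
  R: 255 − 80.01 = 174.99 → 175
  G: 215 + 0.63×(128−215) = 215 − 54.81 = 160.19 → 160
  B: 0 + 80.64 = 80.64 → 81
  → #afa051
73% tint:
  R: 255 + 0 = 255 → 255
  G: 215 + 29.2 = 244.2 → 244
  B: 0 + 186.15 = 186.15 → 186
  → #fff4ba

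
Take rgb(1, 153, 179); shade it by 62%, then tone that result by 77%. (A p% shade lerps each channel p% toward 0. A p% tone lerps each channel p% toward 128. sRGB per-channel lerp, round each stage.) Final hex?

#637072

A 62% shade moves each channel 62% toward 0:
  R: 1 + 0.62×(0−1) = 1 − 0.62 = 0.38 → 0
  G: 153 + 0.62×(0−153) = 153 − 94.86 = 58.14 → 58
  B: 179 − 110.98 = 68.02 → 68
After the shade: rgb(0, 58, 68) = #003A44.
A 77% tone moves each channel 77% toward 128:
  R: 0 + 0.77×(128−0) = 0 + 98.56 = 98.56 → 99
  G: 58 + 0.77×(128−58) = 58 + 53.9 = 111.9 → 112
  B: 68 + 0.77×(128−68) = 68 + 46.2 = 114.2 → 114
rgb(99, 112, 114) = #637072.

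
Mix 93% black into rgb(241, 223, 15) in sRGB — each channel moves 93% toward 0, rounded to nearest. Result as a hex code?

#111001

Per channel, c → c + 0.93(0 − c):
  R: 241 + 0.93×(0−241) = 241 − 224.13 = 16.87 → 17
  G: 223 − 207.39 = 15.61 → 16
  B: 15 + 0.93×(0−15) = 15 − 13.95 = 1.05 → 1
rgb(17, 16, 1) = #111001.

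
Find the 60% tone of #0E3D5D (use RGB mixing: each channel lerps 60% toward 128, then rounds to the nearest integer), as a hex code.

#526572

#0E3D5D is rgb(14, 61, 93).
Lerp each channel 60% toward 128:
  R: 14 + 68.4 = 82.4 → 82
  G: 61 + 0.6×(128−61) = 61 + 40.2 = 101.2 → 101
  B: 93 + 0.6×(128−93) = 93 + 21 = 114 → 114
rgb(82, 101, 114) = #526572.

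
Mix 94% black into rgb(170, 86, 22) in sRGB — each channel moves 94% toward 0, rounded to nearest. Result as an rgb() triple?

Lerp each channel 94% toward 0:
  R: 170 + 0.94×(0−170) = 170 − 159.8 = 10.2 → 10
  G: 86 + 0.94×(0−86) = 86 − 80.84 = 5.16 → 5
  B: 22 + 0.94×(0−22) = 22 − 20.68 = 1.32 → 1

rgb(10, 5, 1)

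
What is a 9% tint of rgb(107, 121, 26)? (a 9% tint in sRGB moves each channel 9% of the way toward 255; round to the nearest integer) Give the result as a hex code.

#78852f

Lerp each channel 9% toward 255:
  R: 107 + 0.09×(255−107) = 107 + 13.32 = 120.32 → 120
  G: 121 + 0.09×(255−121) = 121 + 12.06 = 133.06 → 133
  B: 26 + 20.61 = 46.61 → 47
rgb(120, 133, 47) = #78852f.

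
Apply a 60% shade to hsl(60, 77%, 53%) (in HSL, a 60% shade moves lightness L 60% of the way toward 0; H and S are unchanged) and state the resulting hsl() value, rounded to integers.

hsl(60, 77%, 21%)

L moves 60% from 53 toward 0: 53 − 31.8 = 21.2 → 21.
H and S are unchanged.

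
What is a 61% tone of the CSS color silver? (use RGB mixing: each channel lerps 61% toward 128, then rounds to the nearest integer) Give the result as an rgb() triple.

CSS silver is rgb(192, 192, 192).
Per channel, c → c + 0.61(128 − c):
  R: 192 + 0.61×(128−192) = 192 − 39.04 = 152.96 → 153
  G: 192 + 0.61×(128−192) = 192 − 39.04 = 152.96 → 153
  B: 192 + 0.61×(128−192) = 192 − 39.04 = 152.96 → 153

rgb(153, 153, 153)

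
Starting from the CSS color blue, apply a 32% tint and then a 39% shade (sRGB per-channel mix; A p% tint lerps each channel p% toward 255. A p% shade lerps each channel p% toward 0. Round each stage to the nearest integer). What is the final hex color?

CSS blue is rgb(0, 0, 255).
Per channel, c → c + 0.32(255 − c):
  R: 0 + 0.32×(255−0) = 0 + 81.6 = 81.6 → 82
  G: 0 + 81.6 = 81.6 → 82
  B: 255 + 0 = 255 → 255
After the tint: rgb(82, 82, 255) = #5252FF.
A 39% shade moves each channel 39% toward 0:
  R: 82 + 0.39×(0−82) = 82 − 31.98 = 50.02 → 50
  G: 82 + 0.39×(0−82) = 82 − 31.98 = 50.02 → 50
  B: 255 + 0.39×(0−255) = 255 − 99.45 = 155.55 → 156
rgb(50, 50, 156) = #32329C.

#32329C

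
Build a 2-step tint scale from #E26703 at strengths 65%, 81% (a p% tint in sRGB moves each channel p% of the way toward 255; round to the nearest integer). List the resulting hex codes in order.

#E26703 is rgb(226, 103, 3).
65%: (226 + 18.85 = 244.85→245, 103 + 98.8 = 201.8→202, 3 + 163.8 = 166.8→167) → #F5CAA7
81%: (226 + 23.49 = 249.49→249, 103 + 123.12 = 226.12→226, 3 + 204.12 = 207.12→207) → #F9E2CF

#F5CAA7, #F9E2CF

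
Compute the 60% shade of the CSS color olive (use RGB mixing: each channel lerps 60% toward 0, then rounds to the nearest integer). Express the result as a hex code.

#333300

CSS olive is rgb(128, 128, 0).
Lerp each channel 60% toward 0:
  R: 128 + 0.6×(0−128) = 128 − 76.8 = 51.2 → 51
  G: 128 − 76.8 = 51.2 → 51
  B: 0 + 0 = 0 → 0
rgb(51, 51, 0) = #333300.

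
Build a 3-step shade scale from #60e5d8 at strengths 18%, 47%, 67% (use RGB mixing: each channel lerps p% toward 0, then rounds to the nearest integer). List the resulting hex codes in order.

#4fbcb1, #337972, #204c47

#60e5d8 is rgb(96, 229, 216).
18%: (96 − 17.28 = 78.72→79, 229 − 41.22 = 187.78→188, 216 − 38.88 = 177.12→177) → #4fbcb1
47%: (96 − 45.12 = 50.88→51, 229 − 107.63 = 121.37→121, 216 − 101.52 = 114.48→114) → #337972
67%: (96 − 64.32 = 31.68→32, 229 − 153.43 = 75.57→76, 216 − 144.72 = 71.28→71) → #204c47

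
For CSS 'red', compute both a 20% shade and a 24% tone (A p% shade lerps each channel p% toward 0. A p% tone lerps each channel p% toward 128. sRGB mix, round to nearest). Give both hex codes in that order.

#CC0000, #E11F1F

CSS red is rgb(255, 0, 0).
20% shade:
  R: 255 − 51 = 204 → 204
  G: 0 + 0 = 0 → 0
  B: 0 + 0.2×(0−0) = 0 + 0 = 0 → 0
  → #CC0000
24% tone:
  R: 255 + 0.24×(128−255) = 255 − 30.48 = 224.52 → 225
  G: 0 + 30.72 = 30.72 → 31
  B: 0 + 0.24×(128−0) = 0 + 30.72 = 30.72 → 31
  → #E11F1F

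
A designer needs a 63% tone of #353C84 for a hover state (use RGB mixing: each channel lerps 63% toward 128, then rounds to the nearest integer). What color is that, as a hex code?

#353C84 is rgb(53, 60, 132).
A 63% tone moves each channel 63% toward 128:
  R: 53 + 47.25 = 100.25 → 100
  G: 60 + 0.63×(128−60) = 60 + 42.84 = 102.84 → 103
  B: 132 − 2.52 = 129.48 → 129
rgb(100, 103, 129) = #646781.

#646781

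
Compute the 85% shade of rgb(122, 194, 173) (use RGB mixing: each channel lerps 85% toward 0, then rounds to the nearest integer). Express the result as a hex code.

#121D1A

Lerp each channel 85% toward 0:
  R: 122 + 0.85×(0−122) = 122 − 103.7 = 18.3 → 18
  G: 194 − 164.9 = 29.1 → 29
  B: 173 − 147.05 = 25.95 → 26
rgb(18, 29, 26) = #121D1A.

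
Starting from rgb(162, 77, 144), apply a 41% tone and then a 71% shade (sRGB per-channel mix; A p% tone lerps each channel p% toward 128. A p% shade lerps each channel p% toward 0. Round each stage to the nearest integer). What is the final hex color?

A 41% tone moves each channel 41% toward 128:
  R: 162 + 0.41×(128−162) = 162 − 13.94 = 148.06 → 148
  G: 77 + 20.91 = 97.91 → 98
  B: 144 + 0.41×(128−144) = 144 − 6.56 = 137.44 → 137
After the tone: rgb(148, 98, 137) = #946289.
Per channel, c → c + 0.71(0 − c):
  R: 148 − 105.08 = 42.92 → 43
  G: 98 + 0.71×(0−98) = 98 − 69.58 = 28.42 → 28
  B: 137 + 0.71×(0−137) = 137 − 97.27 = 39.73 → 40
rgb(43, 28, 40) = #2B1C28.

#2B1C28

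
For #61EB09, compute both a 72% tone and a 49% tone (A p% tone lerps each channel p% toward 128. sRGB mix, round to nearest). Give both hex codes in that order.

#61EB09 is rgb(97, 235, 9).
72% tone:
  R: 97 + 22.32 = 119.32 → 119
  G: 235 + 0.72×(128−235) = 235 − 77.04 = 157.96 → 158
  B: 9 + 85.68 = 94.68 → 95
  → #779E5F
49% tone:
  R: 97 + 0.49×(128−97) = 97 + 15.19 = 112.19 → 112
  G: 235 + 0.49×(128−235) = 235 − 52.43 = 182.57 → 183
  B: 9 + 58.31 = 67.31 → 67
  → #70B743

#779E5F, #70B743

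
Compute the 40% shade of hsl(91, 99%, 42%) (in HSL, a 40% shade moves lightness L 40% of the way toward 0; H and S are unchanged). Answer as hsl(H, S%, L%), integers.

hsl(91, 99%, 25%)

L moves 40% from 42 toward 0: 42 − 16.8 = 25.2 → 25.
H and S are unchanged.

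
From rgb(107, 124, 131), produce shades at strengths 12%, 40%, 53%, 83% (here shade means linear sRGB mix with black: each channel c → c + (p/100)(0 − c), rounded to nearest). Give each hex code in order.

#5E6D73, #404A4F, #323A3E, #121516

12%: (107 − 12.84 = 94.16→94, 124 − 14.88 = 109.12→109, 131 − 15.72 = 115.28→115) → #5E6D73
40%: (107 − 42.8 = 64.2→64, 124 − 49.6 = 74.4→74, 131 − 52.4 = 78.6→79) → #404A4F
53%: (107 − 56.71 = 50.29→50, 124 − 65.72 = 58.28→58, 131 − 69.43 = 61.57→62) → #323A3E
83%: (107 − 88.81 = 18.19→18, 124 − 102.92 = 21.08→21, 131 − 108.73 = 22.27→22) → #121516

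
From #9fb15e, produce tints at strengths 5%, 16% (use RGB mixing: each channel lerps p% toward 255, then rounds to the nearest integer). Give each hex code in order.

#9fb15e is rgb(159, 177, 94).
5%: (159 + 4.8 = 163.8→164, 177 + 3.9 = 180.9→181, 94 + 8.05 = 102.05→102) → #a4b566
16%: (159 + 15.36 = 174.36→174, 177 + 12.48 = 189.48→189, 94 + 25.76 = 119.76→120) → #aebd78

#a4b566, #aebd78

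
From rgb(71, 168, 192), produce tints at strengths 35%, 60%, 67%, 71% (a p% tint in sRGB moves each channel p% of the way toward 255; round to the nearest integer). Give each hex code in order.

#87C6D6, #B5DCE6, #C2E2EA, #CAE6ED

35%: (71 + 64.4 = 135.4→135, 168 + 30.45 = 198.45→198, 192 + 22.05 = 214.05→214) → #87C6D6
60%: (71 + 110.4 = 181.4→181, 168 + 52.2 = 220.2→220, 192 + 37.8 = 229.8→230) → #B5DCE6
67%: (71 + 123.28 = 194.28→194, 168 + 58.29 = 226.29→226, 192 + 42.21 = 234.21→234) → #C2E2EA
71%: (71 + 130.64 = 201.64→202, 168 + 61.77 = 229.77→230, 192 + 44.73 = 236.73→237) → #CAE6ED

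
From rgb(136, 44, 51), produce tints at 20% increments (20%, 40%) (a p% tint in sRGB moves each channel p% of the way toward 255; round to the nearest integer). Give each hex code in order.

20%: (136 + 23.8 = 159.8→160, 44 + 42.2 = 86.2→86, 51 + 40.8 = 91.8→92) → #A0565C
40%: (136 + 47.6 = 183.6→184, 44 + 84.4 = 128.4→128, 51 + 81.6 = 132.6→133) → #B88085

#A0565C, #B88085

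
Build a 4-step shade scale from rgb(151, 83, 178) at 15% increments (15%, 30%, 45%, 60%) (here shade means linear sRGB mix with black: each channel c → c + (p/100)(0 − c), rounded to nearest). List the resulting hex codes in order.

#804797, #6a3a7d, #532e62, #3c2147

15%: (151 − 22.65 = 128.35→128, 83 − 12.45 = 70.55→71, 178 − 26.7 = 151.3→151) → #804797
30%: (151 − 45.3 = 105.7→106, 83 − 24.9 = 58.1→58, 178 − 53.4 = 124.6→125) → #6a3a7d
45%: (151 − 67.95 = 83.05→83, 83 − 37.35 = 45.65→46, 178 − 80.1 = 97.9→98) → #532e62
60%: (151 − 90.6 = 60.4→60, 83 − 49.8 = 33.2→33, 178 − 106.8 = 71.2→71) → #3c2147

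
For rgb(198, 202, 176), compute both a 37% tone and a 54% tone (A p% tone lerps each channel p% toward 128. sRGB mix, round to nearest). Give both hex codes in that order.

#ACAF9E, #A0A296

37% tone:
  R: 198 + 0.37×(128−198) = 198 − 25.9 = 172.1 → 172
  G: 202 + 0.37×(128−202) = 202 − 27.38 = 174.62 → 175
  B: 176 − 17.76 = 158.24 → 158
  → #ACAF9E
54% tone:
  R: 198 − 37.8 = 160.2 → 160
  G: 202 − 39.96 = 162.04 → 162
  B: 176 + 0.54×(128−176) = 176 − 25.92 = 150.08 → 150
  → #A0A296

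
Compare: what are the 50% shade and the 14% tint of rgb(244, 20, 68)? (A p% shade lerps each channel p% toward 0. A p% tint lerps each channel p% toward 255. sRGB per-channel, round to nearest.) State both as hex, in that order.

50% shade:
  R: 244 + 0.5×(0−244) = 244 − 122 = 122 → 122
  G: 20 + 0.5×(0−20) = 20 − 10 = 10 → 10
  B: 68 + 0.5×(0−68) = 68 − 34 = 34 → 34
  → #7A0A22
14% tint:
  R: 244 + 0.14×(255−244) = 244 + 1.54 = 245.54 → 246
  G: 20 + 32.9 = 52.9 → 53
  B: 68 + 0.14×(255−68) = 68 + 26.18 = 94.18 → 94
  → #F6355E

#7A0A22, #F6355E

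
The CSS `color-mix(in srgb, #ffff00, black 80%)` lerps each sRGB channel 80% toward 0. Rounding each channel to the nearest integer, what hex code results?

#ffff00 is rgb(255, 255, 0).
An 80% shade moves each channel 80% toward 0:
  R: 255 − 204 = 51 → 51
  G: 255 − 204 = 51 → 51
  B: 0 + 0 = 0 → 0
rgb(51, 51, 0) = #333300.

#333300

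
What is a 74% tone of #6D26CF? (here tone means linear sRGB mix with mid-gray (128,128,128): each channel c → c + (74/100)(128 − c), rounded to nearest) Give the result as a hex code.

#7B6995

#6D26CF is rgb(109, 38, 207).
A 74% tone moves each channel 74% toward 128:
  R: 109 + 14.06 = 123.06 → 123
  G: 38 + 0.74×(128−38) = 38 + 66.6 = 104.6 → 105
  B: 207 + 0.74×(128−207) = 207 − 58.46 = 148.54 → 149
rgb(123, 105, 149) = #7B6995.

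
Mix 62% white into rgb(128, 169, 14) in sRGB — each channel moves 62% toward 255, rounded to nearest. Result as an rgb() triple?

Per channel, c → c + 0.62(255 − c):
  R: 128 + 0.62×(255−128) = 128 + 78.74 = 206.74 → 207
  G: 169 + 0.62×(255−169) = 169 + 53.32 = 222.32 → 222
  B: 14 + 0.62×(255−14) = 14 + 149.42 = 163.42 → 163

rgb(207, 222, 163)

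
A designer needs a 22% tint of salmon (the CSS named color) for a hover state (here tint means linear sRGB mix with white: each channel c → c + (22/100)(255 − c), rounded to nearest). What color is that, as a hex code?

CSS salmon is rgb(250, 128, 114).
A 22% tint moves each channel 22% toward 255:
  R: 250 + 0.22×(255−250) = 250 + 1.1 = 251.1 → 251
  G: 128 + 0.22×(255−128) = 128 + 27.94 = 155.94 → 156
  B: 114 + 0.22×(255−114) = 114 + 31.02 = 145.02 → 145
rgb(251, 156, 145) = #FB9C91.

#FB9C91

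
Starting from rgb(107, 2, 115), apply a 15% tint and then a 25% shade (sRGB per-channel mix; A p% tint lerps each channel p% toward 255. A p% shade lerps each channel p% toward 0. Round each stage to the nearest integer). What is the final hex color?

#611E66

Lerp each channel 15% toward 255:
  R: 107 + 0.15×(255−107) = 107 + 22.2 = 129.2 → 129
  G: 2 + 0.15×(255−2) = 2 + 37.95 = 39.95 → 40
  B: 115 + 0.15×(255−115) = 115 + 21 = 136 → 136
After the tint: rgb(129, 40, 136) = #812888.
A 25% shade moves each channel 25% toward 0:
  R: 129 − 32.25 = 96.75 → 97
  G: 40 + 0.25×(0−40) = 40 − 10 = 30 → 30
  B: 136 − 34 = 102 → 102
rgb(97, 30, 102) = #611E66.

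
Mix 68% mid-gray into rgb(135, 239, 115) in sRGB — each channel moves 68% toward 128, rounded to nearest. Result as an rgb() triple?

rgb(130, 164, 124)

Lerp each channel 68% toward 128:
  R: 135 + 0.68×(128−135) = 135 − 4.76 = 130.24 → 130
  G: 239 + 0.68×(128−239) = 239 − 75.48 = 163.52 → 164
  B: 115 + 8.84 = 123.84 → 124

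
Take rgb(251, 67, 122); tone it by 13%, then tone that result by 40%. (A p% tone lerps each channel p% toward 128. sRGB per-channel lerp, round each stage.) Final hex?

Per channel, c → c + 0.13(128 − c):
  R: 251 − 15.99 = 235.01 → 235
  G: 67 + 0.13×(128−67) = 67 + 7.93 = 74.93 → 75
  B: 122 + 0.13×(128−122) = 122 + 0.78 = 122.78 → 123
After the tone: rgb(235, 75, 123) = #EB4B7B.
Lerp each channel 40% toward 128:
  R: 235 + 0.4×(128−235) = 235 − 42.8 = 192.2 → 192
  G: 75 + 0.4×(128−75) = 75 + 21.2 = 96.2 → 96
  B: 123 + 0.4×(128−123) = 123 + 2 = 125 → 125
rgb(192, 96, 125) = #C0607D.

#C0607D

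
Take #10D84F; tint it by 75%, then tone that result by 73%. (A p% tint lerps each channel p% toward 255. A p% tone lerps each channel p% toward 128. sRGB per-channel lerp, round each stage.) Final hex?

#92A096

#10D84F is rgb(16, 216, 79).
Lerp each channel 75% toward 255:
  R: 16 + 0.75×(255−16) = 16 + 179.25 = 195.25 → 195
  G: 216 + 0.75×(255−216) = 216 + 29.25 = 245.25 → 245
  B: 79 + 0.75×(255−79) = 79 + 132 = 211 → 211
After the tint: rgb(195, 245, 211) = #C3F5D3.
A 73% tone moves each channel 73% toward 128:
  R: 195 + 0.73×(128−195) = 195 − 48.91 = 146.09 → 146
  G: 245 − 85.41 = 159.59 → 160
  B: 211 − 60.59 = 150.41 → 150
rgb(146, 160, 150) = #92A096.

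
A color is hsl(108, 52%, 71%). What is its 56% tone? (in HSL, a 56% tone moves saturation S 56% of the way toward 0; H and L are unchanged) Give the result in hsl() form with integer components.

hsl(108, 23%, 71%)

S moves 56% from 52 toward 0: 52 − 29.12 = 22.88 → 23.
H and L are unchanged.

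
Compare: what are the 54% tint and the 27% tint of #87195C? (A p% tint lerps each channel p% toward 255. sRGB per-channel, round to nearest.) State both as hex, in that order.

#87195C is rgb(135, 25, 92).
54% tint:
  R: 135 + 0.54×(255−135) = 135 + 64.8 = 199.8 → 200
  G: 25 + 0.54×(255−25) = 25 + 124.2 = 149.2 → 149
  B: 92 + 0.54×(255−92) = 92 + 88.02 = 180.02 → 180
  → #C895B4
27% tint:
  R: 135 + 0.27×(255−135) = 135 + 32.4 = 167.4 → 167
  G: 25 + 62.1 = 87.1 → 87
  B: 92 + 0.27×(255−92) = 92 + 44.01 = 136.01 → 136
  → #A75788

#C895B4, #A75788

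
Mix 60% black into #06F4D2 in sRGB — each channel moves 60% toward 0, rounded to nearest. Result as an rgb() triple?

rgb(2, 98, 84)

#06F4D2 is rgb(6, 244, 210).
Lerp each channel 60% toward 0:
  R: 6 − 3.6 = 2.4 → 2
  G: 244 + 0.6×(0−244) = 244 − 146.4 = 97.6 → 98
  B: 210 + 0.6×(0−210) = 210 − 126 = 84 → 84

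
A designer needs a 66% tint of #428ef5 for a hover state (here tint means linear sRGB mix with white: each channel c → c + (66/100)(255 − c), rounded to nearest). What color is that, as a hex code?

#bfd9fc

#428ef5 is rgb(66, 142, 245).
Per channel, c → c + 0.66(255 − c):
  R: 66 + 124.74 = 190.74 → 191
  G: 142 + 0.66×(255−142) = 142 + 74.58 = 216.58 → 217
  B: 245 + 0.66×(255−245) = 245 + 6.6 = 251.6 → 252
rgb(191, 217, 252) = #bfd9fc.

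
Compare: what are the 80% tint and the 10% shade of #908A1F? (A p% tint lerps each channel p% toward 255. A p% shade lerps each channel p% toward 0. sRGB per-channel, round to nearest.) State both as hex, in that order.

#E9E8D2, #827C1C

#908A1F is rgb(144, 138, 31).
80% tint:
  R: 144 + 0.8×(255−144) = 144 + 88.8 = 232.8 → 233
  G: 138 + 0.8×(255−138) = 138 + 93.6 = 231.6 → 232
  B: 31 + 0.8×(255−31) = 31 + 179.2 = 210.2 → 210
  → #E9E8D2
10% shade:
  R: 144 + 0.1×(0−144) = 144 − 14.4 = 129.6 → 130
  G: 138 − 13.8 = 124.2 → 124
  B: 31 − 3.1 = 27.9 → 28
  → #827C1C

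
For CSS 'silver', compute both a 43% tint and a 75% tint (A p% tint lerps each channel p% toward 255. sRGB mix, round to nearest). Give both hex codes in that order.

#DBDBDB, #EFEFEF

CSS silver is rgb(192, 192, 192).
43% tint:
  R: 192 + 0.43×(255−192) = 192 + 27.09 = 219.09 → 219
  G: 192 + 0.43×(255−192) = 192 + 27.09 = 219.09 → 219
  B: 192 + 0.43×(255−192) = 192 + 27.09 = 219.09 → 219
  → #DBDBDB
75% tint:
  R: 192 + 0.75×(255−192) = 192 + 47.25 = 239.25 → 239
  G: 192 + 0.75×(255−192) = 192 + 47.25 = 239.25 → 239
  B: 192 + 47.25 = 239.25 → 239
  → #EFEFEF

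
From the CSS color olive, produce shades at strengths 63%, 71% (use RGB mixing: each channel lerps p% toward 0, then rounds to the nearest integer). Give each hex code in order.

CSS olive is rgb(128, 128, 0).
63%: (128 − 80.64 = 47.36→47, 128 − 80.64 = 47.36→47, 0→0) → #2f2f00
71%: (128 − 90.88 = 37.12→37, 128 − 90.88 = 37.12→37, 0→0) → #252500

#2f2f00, #252500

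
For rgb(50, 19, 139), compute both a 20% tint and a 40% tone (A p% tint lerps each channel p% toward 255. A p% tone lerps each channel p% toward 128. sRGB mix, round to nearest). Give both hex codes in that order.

20% tint:
  R: 50 + 41 = 91 → 91
  G: 19 + 0.2×(255−19) = 19 + 47.2 = 66.2 → 66
  B: 139 + 23.2 = 162.2 → 162
  → #5B42A2
40% tone:
  R: 50 + 0.4×(128−50) = 50 + 31.2 = 81.2 → 81
  G: 19 + 43.6 = 62.6 → 63
  B: 139 − 4.4 = 134.6 → 135
  → #513F87

#5B42A2, #513F87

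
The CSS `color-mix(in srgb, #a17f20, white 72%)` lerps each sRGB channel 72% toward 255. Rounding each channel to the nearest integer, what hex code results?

#e5dbc1

#a17f20 is rgb(161, 127, 32).
Per channel, c → c + 0.72(255 − c):
  R: 161 + 67.68 = 228.68 → 229
  G: 127 + 0.72×(255−127) = 127 + 92.16 = 219.16 → 219
  B: 32 + 160.56 = 192.56 → 193
rgb(229, 219, 193) = #e5dbc1.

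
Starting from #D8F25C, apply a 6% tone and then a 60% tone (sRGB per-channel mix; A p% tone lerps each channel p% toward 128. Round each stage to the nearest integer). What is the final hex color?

#A1AB72

#D8F25C is rgb(216, 242, 92).
Lerp each channel 6% toward 128:
  R: 216 + 0.06×(128−216) = 216 − 5.28 = 210.72 → 211
  G: 242 − 6.84 = 235.16 → 235
  B: 92 + 0.06×(128−92) = 92 + 2.16 = 94.16 → 94
After the tone: rgb(211, 235, 94) = #D3EB5E.
Per channel, c → c + 0.6(128 − c):
  R: 211 + 0.6×(128−211) = 211 − 49.8 = 161.2 → 161
  G: 235 + 0.6×(128−235) = 235 − 64.2 = 170.8 → 171
  B: 94 + 0.6×(128−94) = 94 + 20.4 = 114.4 → 114
rgb(161, 171, 114) = #A1AB72.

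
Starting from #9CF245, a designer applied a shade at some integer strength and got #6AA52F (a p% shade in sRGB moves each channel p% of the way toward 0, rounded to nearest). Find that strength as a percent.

#9CF245 is rgb(156, 242, 69); #6AA52F is rgb(106, 165, 47).
On the G channel (widest range): 165 ≈ 242 + (p/100)(0 − 242), so p ≈ 100×(165 − 242)/(0 − 242) = -7700/-242 = 31.82.
p = 32 reproduces all three channels after rounding.

32%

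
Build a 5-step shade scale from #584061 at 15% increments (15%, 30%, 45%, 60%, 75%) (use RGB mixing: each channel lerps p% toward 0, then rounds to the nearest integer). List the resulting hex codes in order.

#584061 is rgb(88, 64, 97).
15%: (88 − 13.2 = 74.8→75, 64 − 9.6 = 54.4→54, 97 − 14.55 = 82.45→82) → #4B3652
30%: (88 − 26.4 = 61.6→62, 64 − 19.2 = 44.8→45, 97 − 29.1 = 67.9→68) → #3E2D44
45%: (88 − 39.6 = 48.4→48, 64 − 28.8 = 35.2→35, 97 − 43.65 = 53.35→53) → #302335
60%: (88 − 52.8 = 35.2→35, 64 − 38.4 = 25.6→26, 97 − 58.2 = 38.8→39) → #231A27
75%: (88 − 66 = 22→22, 64 − 48 = 16→16, 97 − 72.75 = 24.25→24) → #161018

#4B3652, #3E2D44, #302335, #231A27, #161018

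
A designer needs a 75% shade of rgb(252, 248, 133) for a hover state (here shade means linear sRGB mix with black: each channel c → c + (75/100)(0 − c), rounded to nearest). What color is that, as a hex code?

Per channel, c → c + 0.75(0 − c):
  R: 252 + 0.75×(0−252) = 252 − 189 = 63 → 63
  G: 248 − 186 = 62 → 62
  B: 133 + 0.75×(0−133) = 133 − 99.75 = 33.25 → 33
rgb(63, 62, 33) = #3f3e21.

#3f3e21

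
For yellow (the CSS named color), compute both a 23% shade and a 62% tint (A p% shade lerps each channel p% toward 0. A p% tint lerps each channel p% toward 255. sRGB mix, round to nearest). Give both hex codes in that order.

CSS yellow is rgb(255, 255, 0).
23% shade:
  R: 255 − 58.65 = 196.35 → 196
  G: 255 − 58.65 = 196.35 → 196
  B: 0 + 0.23×(0−0) = 0 + 0 = 0 → 0
  → #C4C400
62% tint:
  R: 255 + 0 = 255 → 255
  G: 255 + 0.62×(255−255) = 255 + 0 = 255 → 255
  B: 0 + 158.1 = 158.1 → 158
  → #FFFF9E

#C4C400, #FFFF9E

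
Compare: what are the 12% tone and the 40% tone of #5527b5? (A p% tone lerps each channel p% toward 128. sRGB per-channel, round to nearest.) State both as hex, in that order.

#5a32af, #664ba0

#5527b5 is rgb(85, 39, 181).
12% tone:
  R: 85 + 0.12×(128−85) = 85 + 5.16 = 90.16 → 90
  G: 39 + 0.12×(128−39) = 39 + 10.68 = 49.68 → 50
  B: 181 + 0.12×(128−181) = 181 − 6.36 = 174.64 → 175
  → #5a32af
40% tone:
  R: 85 + 17.2 = 102.2 → 102
  G: 39 + 0.4×(128−39) = 39 + 35.6 = 74.6 → 75
  B: 181 + 0.4×(128−181) = 181 − 21.2 = 159.8 → 160
  → #664ba0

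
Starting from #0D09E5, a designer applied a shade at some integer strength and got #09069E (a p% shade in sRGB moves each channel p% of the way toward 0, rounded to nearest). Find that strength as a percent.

#0D09E5 is rgb(13, 9, 229); #09069E is rgb(9, 6, 158).
On the B channel (widest range): 158 ≈ 229 + (p/100)(0 − 229), so p ≈ 100×(158 − 229)/(0 − 229) = -7100/-229 = 31.00.
p = 31 reproduces all three channels after rounding.

31%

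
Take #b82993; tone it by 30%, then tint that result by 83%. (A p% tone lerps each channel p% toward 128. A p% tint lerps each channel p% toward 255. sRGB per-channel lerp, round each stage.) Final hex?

#f0dfec

#b82993 is rgb(184, 41, 147).
Per channel, c → c + 0.3(128 − c):
  R: 184 + 0.3×(128−184) = 184 − 16.8 = 167.2 → 167
  G: 41 + 0.3×(128−41) = 41 + 26.1 = 67.1 → 67
  B: 147 − 5.7 = 141.3 → 141
After the tone: rgb(167, 67, 141) = #a7438d.
Per channel, c → c + 0.83(255 − c):
  R: 167 + 0.83×(255−167) = 167 + 73.04 = 240.04 → 240
  G: 67 + 156.04 = 223.04 → 223
  B: 141 + 0.83×(255−141) = 141 + 94.62 = 235.62 → 236
rgb(240, 223, 236) = #f0dfec.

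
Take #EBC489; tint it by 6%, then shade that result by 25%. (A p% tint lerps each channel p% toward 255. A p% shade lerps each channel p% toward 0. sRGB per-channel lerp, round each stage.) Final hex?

#B1966C

#EBC489 is rgb(235, 196, 137).
A 6% tint moves each channel 6% toward 255:
  R: 235 + 0.06×(255−235) = 235 + 1.2 = 236.2 → 236
  G: 196 + 3.54 = 199.54 → 200
  B: 137 + 7.08 = 144.08 → 144
After the tint: rgb(236, 200, 144) = #ECC890.
Lerp each channel 25% toward 0:
  R: 236 − 59 = 177 → 177
  G: 200 + 0.25×(0−200) = 200 − 50 = 150 → 150
  B: 144 − 36 = 108 → 108
rgb(177, 150, 108) = #B1966C.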